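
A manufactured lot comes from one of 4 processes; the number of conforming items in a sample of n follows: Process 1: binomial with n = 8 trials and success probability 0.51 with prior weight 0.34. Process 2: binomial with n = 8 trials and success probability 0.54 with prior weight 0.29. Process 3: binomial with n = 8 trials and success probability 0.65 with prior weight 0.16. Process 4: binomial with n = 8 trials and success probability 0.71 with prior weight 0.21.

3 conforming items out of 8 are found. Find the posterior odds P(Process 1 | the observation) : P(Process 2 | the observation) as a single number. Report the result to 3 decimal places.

Since P(k|x) ∝ P(Z=k) f_k(x), the posterior odds are P(Z=i) f_i(x) / (P(Z=j) f_j(x)).
Binomial probabilities:
  L_1 = 0.209835
  L_2 = 0.181618
  L_3 = 0.0807734
  L_4 = 0.0411105
0.0713441 / 0.0526692 ≈ 1.355

1.355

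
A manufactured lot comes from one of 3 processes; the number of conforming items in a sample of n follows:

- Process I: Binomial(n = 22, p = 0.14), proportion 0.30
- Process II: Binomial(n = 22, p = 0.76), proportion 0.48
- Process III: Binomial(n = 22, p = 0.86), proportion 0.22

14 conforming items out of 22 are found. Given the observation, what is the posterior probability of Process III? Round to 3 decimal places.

0.034

Apply Bayes' rule: the posterior for each component is proportional to its prior times its likelihood at x.
Evaluate each component's likelihood at the observed value:
  p_I = C(22,14)·0.14^14·0.86^8 = 319770·1.1112e-12·0.299218 = 1.06321e-07
  p_II = C(22,14)·0.76^14·0.24^8 = 319770·0.0214482·1.10075e-05 = 0.075495
  p_III = C(22,14)·0.86^14·0.14^8 = 319770·0.121054·1.47579e-07 = 0.00571269
Unnormalised posteriors:
  P(Z=I)·p_I = 0.30 × 1.06321e-07 = 3.18962e-08
  P(Z=II)·p_II = 0.48 × 0.075495 = 0.0362376
  P(Z=III)·p_III = 0.22 × 0.00571269 = 0.00125679
Normaliser: 3.18962e-08 + 0.0362376 + 0.00125679 = 0.0374944
Responsibility of Process III: 0.00125679 / 0.0374944 ≈ 0.034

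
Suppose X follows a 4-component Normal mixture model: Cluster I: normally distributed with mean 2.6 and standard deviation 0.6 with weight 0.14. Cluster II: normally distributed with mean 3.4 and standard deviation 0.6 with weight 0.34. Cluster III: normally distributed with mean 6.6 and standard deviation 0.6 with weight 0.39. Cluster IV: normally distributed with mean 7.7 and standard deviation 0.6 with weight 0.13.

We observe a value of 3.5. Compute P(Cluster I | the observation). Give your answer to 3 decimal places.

By Bayes' theorem, P(k | x) = π_k f_k(x) / Σ_j π_j f_j(x).
Component likelihoods at x = 3.5:
  p_I = (1/(0.6·√(2π)))·exp(−(3.5−2.6)²/(2·0.6²)) = 0.664904·exp(-1.12500) = 0.215863
  p_II = (1/(0.6·√(2π)))·exp(−(3.5−3.4)²/(2·0.6²)) = 0.664904·exp(-0.01389) = 0.655733
  p_III = (1/(0.6·√(2π)))·exp(−(3.5−6.6)²/(2·0.6²)) = 0.664904·exp(-13.34722) = 1.06202e-06
  p_IV = (1/(0.6·√(2π)))·exp(−(3.5−7.7)²/(2·0.6²)) = 0.664904·exp(-24.50000) = 1.52245e-11
Multiply by the mixture weights:
  π_I·p_I = 0.14 × 0.215863 = 0.0302208
  π_II·p_II = 0.34 × 0.655733 = 0.222949
  π_III·p_III = 0.39 × 1.06202e-06 = 4.14189e-07
  π_IV·p_IV = 0.13 × 1.52245e-11 = 1.97919e-12
Evidence: 0.0302208 + 0.222949 + 4.14189e-07 + 1.97919e-12 = 0.25317
So the posterior for Cluster I is 0.0302208 / 0.25317 ≈ 0.119.

0.119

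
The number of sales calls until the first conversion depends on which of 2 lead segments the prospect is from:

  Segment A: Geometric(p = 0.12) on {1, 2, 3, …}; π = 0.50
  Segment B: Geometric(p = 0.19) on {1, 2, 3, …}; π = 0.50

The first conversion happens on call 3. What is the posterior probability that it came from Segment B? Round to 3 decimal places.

The responsibility of component k is P(Z=k) f_k(x) divided by Σ_j P(Z=j) f_j(x).
Component likelihoods at x = 3:
  p_A = 0.092928
  p_B = 0.124659
Unnormalised posteriors:
  P(Z=A)·p_A = 0.50 × 0.092928 = 0.046464
  P(Z=B)·p_B = 0.50 × 0.124659 = 0.0623295
Denominator: 0.046464 + 0.0623295 = 0.108794
So the posterior for Segment B is 0.0623295 / 0.108794 ≈ 0.573.

0.573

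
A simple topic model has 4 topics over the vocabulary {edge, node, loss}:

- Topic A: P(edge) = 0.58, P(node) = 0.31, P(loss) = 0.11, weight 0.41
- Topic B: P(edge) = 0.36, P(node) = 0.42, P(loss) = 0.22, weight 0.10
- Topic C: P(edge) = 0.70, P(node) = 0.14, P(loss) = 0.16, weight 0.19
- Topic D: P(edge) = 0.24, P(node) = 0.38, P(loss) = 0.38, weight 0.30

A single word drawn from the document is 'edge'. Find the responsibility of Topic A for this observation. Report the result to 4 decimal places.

Posterior ∝ prior × likelihood, so P(k | x) ∝ π_k f_k(x); normalise over all components.
Component likelihoods at x = 'edge':
  p_A = 0.58
  p_B = 0.36
  p_C = 0.7
  p_D = 0.24
Prior × likelihood for each component:
  π_A·p_A = 0.41 × 0.58 = 0.2378
  π_B·p_B = 0.10 × 0.36 = 0.036
  π_C·p_C = 0.19 × 0.7 = 0.133
  π_D·p_D = 0.30 × 0.24 = 0.072
Evidence: 0.2378 + 0.036 + 0.133 + 0.072 = 0.4788
Responsibility of Topic A: 0.2378 / 0.4788 ≈ 0.4967

0.4967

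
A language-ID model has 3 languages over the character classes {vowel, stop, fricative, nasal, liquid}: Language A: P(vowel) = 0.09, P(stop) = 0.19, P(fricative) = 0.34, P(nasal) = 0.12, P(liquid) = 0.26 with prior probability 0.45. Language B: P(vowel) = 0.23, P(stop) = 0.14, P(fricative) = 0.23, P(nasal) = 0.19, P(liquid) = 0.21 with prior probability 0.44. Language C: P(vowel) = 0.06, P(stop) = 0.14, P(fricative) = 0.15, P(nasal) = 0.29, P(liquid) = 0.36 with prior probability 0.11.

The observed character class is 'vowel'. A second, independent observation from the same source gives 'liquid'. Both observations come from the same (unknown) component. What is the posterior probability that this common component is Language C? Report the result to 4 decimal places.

0.0696

The responsibility of component k is P(Z=k) f_k(x) divided by Σ_j P(Z=j) f_j(x).
Since both observations come from the same component, the likelihood for component k is f_k(x₁)·f_k(x₂).
  f_A = [P(vowel | comp) = 0.09] × [0.26] = 0.0234
  f_B = [P(vowel | comp) = 0.23] × [0.21] = 0.0483
  f_C = [P(vowel | comp) = 0.06] × [0.36] = 0.0216
Weight by the priors:
  P(Z=A)·f_A = 0.45 × 0.0234 = 0.01053
  P(Z=B)·f_B = 0.44 × 0.0483 = 0.021252
  P(Z=C)·f_C = 0.11 × 0.0216 = 0.002376
Normaliser: 0.01053 + 0.021252 + 0.002376 = 0.034158
P(Language C | x₁,x₂) = 0.002376 / 0.034158 ≈ 0.0696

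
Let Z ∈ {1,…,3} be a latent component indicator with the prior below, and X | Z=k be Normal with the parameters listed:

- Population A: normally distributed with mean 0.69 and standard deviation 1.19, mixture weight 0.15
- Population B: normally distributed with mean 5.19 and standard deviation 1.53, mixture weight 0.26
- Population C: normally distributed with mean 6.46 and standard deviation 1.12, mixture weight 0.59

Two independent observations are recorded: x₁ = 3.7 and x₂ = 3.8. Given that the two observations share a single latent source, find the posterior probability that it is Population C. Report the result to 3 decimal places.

0.028

Posterior ∝ prior × likelihood, so P(k | x) ∝ π_k f_k(x); normalise over all components.
Since both observations come from the same component, the likelihood for component k is f_k(x₁)·f_k(x₂).
  f_A = [(1/(1.19·√(2π)))·exp(−(3.7−0.69)²/(2·1.19²)) = 0.335246·exp(-3.19896) = 0.0136795] × [0.0110211] = 0.000150764
  f_B = [(1/(1.53·√(2π)))·exp(−(3.7−5.19)²/(2·1.53²)) = 0.260747·exp(-0.47420) = 0.162285] × [0.172581] = 0.0280072
  f_C = [(1/(1.12·√(2π)))·exp(−(3.7−6.46)²/(2·1.12²)) = 0.356198·exp(-3.03635) = 0.017101] × [0.0212249] = 0.000362967
Weight by the priors:
  π_A·f_A = 0.15 × 0.000150764 = 2.26146e-05
  π_B·f_B = 0.26 × 0.0280072 = 0.00728187
  π_C·f_C = 0.59 × 0.000362967 = 0.00021415
Sum: 2.26146e-05 + 0.00728187 + 0.00021415 = 0.00751864
Responsibility of Population C: 0.00021415 / 0.00751864 ≈ 0.028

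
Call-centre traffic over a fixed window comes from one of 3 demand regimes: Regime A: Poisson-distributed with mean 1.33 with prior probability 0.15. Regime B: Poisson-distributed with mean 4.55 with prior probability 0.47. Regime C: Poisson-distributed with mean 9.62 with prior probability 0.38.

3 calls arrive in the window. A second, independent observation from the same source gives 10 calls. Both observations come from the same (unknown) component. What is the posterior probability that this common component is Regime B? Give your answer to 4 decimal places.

Apply Bayes' rule: the posterior for each component is proportional to its prior times its likelihood at x.
Since both observations come from the same component, the likelihood for component k is f_k(x₁)·f_k(x₂).
  f_A = [0.103703] × [1.26224e-06] = 1.30898e-07
  f_B = [0.165899] × [0.0110742] = 0.00183719
  f_C = [0.00985056] × [0.124187] = 0.00122331
Prior × likelihood for each component:
  π_A·f_A = 0.15 × 1.30898e-07 = 1.96347e-08
  π_B·f_B = 0.47 × 0.00183719 = 0.000863479
  π_C·f_C = 0.38 × 0.00122331 = 0.000464857
Marginal: 1.96347e-08 + 0.000863479 + 0.000464857 = 0.00132836
Responsibility of Regime B: 0.000863479 / 0.00132836 ≈ 0.6500

0.6500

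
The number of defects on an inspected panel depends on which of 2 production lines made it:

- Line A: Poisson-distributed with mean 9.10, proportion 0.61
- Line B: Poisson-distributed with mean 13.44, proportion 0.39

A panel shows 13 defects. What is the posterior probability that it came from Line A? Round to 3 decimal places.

0.430

The responsibility of component k is w_k f_k(x) divided by Σ_j w_j f_j(x).
Component likelihoods at x = 13 defects:
  p_A = e^(−9.10)·9.10^13/13! = 0.0526233
  p_B = e^(−13.44)·13.44^13/13! = 0.109142
Multiply by the mixture weights:
  w_A·p_A = 0.61 × 0.0526233 = 0.0321002
  w_B·p_B = 0.39 × 0.109142 = 0.0425654
Denominator: 0.0321002 + 0.0425654 = 0.0746656
P(Line A | data) = 0.0321002 / 0.0746656 ≈ 0.430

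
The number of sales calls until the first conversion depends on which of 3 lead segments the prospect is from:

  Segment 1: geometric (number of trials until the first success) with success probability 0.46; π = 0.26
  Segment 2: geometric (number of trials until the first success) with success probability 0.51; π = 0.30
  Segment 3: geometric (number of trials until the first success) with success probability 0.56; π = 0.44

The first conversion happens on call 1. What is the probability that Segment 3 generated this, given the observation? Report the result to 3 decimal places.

0.475

The responsibility of component k is P(Z=k) f_k(x) divided by Σ_j P(Z=j) f_j(x).
Geometric probabilities:
  p_1 = 0.46
  p_2 = 0.51
  p_3 = 0.56
Unnormalised posteriors:
  P(Z=1)·p_1 = 0.26 × 0.46 = 0.1196
  P(Z=2)·p_2 = 0.30 × 0.51 = 0.153
  P(Z=3)·p_3 = 0.44 × 0.56 = 0.2464
Normaliser: 0.1196 + 0.153 + 0.2464 = 0.519
So the posterior for Segment 3 is 0.2464 / 0.519 ≈ 0.475.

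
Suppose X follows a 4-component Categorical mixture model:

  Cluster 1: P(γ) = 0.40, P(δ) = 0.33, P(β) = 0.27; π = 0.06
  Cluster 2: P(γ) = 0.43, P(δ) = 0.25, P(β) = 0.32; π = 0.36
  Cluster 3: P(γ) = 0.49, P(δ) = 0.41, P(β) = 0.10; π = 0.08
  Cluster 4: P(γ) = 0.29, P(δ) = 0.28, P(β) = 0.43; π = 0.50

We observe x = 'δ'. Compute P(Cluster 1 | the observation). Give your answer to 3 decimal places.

0.070

By Bayes' theorem, P(k | x) = π_k f_k(x) / Σ_j π_j f_j(x).
Categorical probabilities:
  L_1 = 0.33
  L_2 = 0.25
  L_3 = 0.41
  L_4 = 0.28
Multiply by the mixture weights:
  π_1·L_1 = 0.06 × 0.33 = 0.0198
  π_2·L_2 = 0.36 × 0.25 = 0.09
  π_3·L_3 = 0.08 × 0.41 = 0.0328
  π_4·L_4 = 0.50 × 0.28 = 0.14
Denominator: 0.0198 + 0.09 + 0.0328 + 0.14 = 0.2826
P(Cluster 1 | the observation) ≈ 0.070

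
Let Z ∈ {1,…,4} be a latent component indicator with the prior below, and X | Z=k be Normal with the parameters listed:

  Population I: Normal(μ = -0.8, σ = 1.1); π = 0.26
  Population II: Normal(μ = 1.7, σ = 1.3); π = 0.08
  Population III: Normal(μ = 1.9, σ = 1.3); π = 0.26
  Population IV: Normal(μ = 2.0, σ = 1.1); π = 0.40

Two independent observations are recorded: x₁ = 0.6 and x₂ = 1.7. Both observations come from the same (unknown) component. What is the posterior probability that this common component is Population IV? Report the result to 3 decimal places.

0.517

P(component k | x) = π_k·f_k(x) / marginal(x), where marginal(x) = Σ_j π_j·f_j(x).
Since both observations come from the same component, the likelihood for component k is f_k(x₁)·f_k(x₂).
  p_I = [(1/(1.1·√(2π)))·exp(−(0.6−-0.8)²/(2·1.1²)) = 0.362675·exp(-0.80992) = 0.161352] × [0.0274087] = 0.00442246
  p_II = [(1/(1.3·√(2π)))·exp(−(0.6−1.7)²/(2·1.3²)) = 0.306879·exp(-0.35799) = 0.214533] × [0.306879] = 0.0658357
  p_III = [(1/(1.3·√(2π)))·exp(−(0.6−1.9)²/(2·1.3²)) = 0.306879·exp(-0.50000) = 0.186131] × [0.303268] = 0.0564477
  p_IV = [(1/(1.1·√(2π)))·exp(−(0.6−2.0)²/(2·1.1²)) = 0.362675·exp(-0.80992) = 0.161352] × [0.349435] = 0.056382
Prior × likelihood for each component:
  π_I·p_I = 0.26 × 0.00442246 = 0.00114984
  π_II·p_II = 0.08 × 0.0658357 = 0.00526685
  π_III·p_III = 0.26 × 0.0564477 = 0.0146764
  π_IV·p_IV = 0.40 × 0.056382 = 0.0225528
Sum: 0.00114984 + 0.00526685 + 0.0146764 + 0.0225528 = 0.0436459
Responsibility of Population IV: 0.0225528 / 0.0436459 ≈ 0.517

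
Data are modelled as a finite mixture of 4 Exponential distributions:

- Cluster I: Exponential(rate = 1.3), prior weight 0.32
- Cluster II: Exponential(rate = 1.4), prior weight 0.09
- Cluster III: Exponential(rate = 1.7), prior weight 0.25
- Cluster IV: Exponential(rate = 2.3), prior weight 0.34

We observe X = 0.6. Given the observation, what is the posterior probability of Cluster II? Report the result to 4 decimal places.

0.0914

Posterior ∝ prior × likelihood, so P(k | x) ∝ w_k f_k(x); normalise over all components.
Evaluate each component's likelihood at the observed value:
  p_I = 1.3·e^(−1.3·0.6) = 1.3·e^(−0.7800) = 0.595928
  p_II = 1.4·e^(−1.4·0.6) = 1.4·e^(−0.8400) = 0.604395
  p_III = 1.7·e^(−1.7·0.6) = 1.7·e^(−1.0200) = 0.613011
  p_IV = 2.3·e^(−2.3·0.6) = 2.3·e^(−1.3800) = 0.578631
Prior × likelihood for each component:
  w_I·p_I = 0.32 × 0.595928 = 0.190697
  w_II·p_II = 0.09 × 0.604395 = 0.0543955
  w_III·p_III = 0.25 × 0.613011 = 0.153253
  w_IV·p_IV = 0.34 × 0.578631 = 0.196734
Sum: 0.190697 + 0.0543955 + 0.153253 + 0.196734 = 0.59508
Responsibility of Cluster II: 0.0543955 / 0.59508 ≈ 0.0914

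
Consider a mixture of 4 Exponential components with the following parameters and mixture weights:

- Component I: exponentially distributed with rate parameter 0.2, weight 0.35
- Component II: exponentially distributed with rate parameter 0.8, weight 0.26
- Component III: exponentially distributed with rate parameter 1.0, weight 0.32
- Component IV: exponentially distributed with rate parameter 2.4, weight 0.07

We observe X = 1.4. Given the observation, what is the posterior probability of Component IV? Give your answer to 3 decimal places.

P(component k | x) = P(Z=k)·f_k(x) / marginal(x), where marginal(x) = Σ_j P(Z=j)·f_j(x).
Exponential densities:
  f_I = 0.151157
  f_II = 0.261024
  f_III = 0.246597
  f_IV = 0.0833646
Multiply by the mixture weights:
  P(Z=I)·f_I = 0.35 × 0.151157 = 0.0529049
  P(Z=II)·f_II = 0.26 × 0.261024 = 0.0678662
  P(Z=III)·f_III = 0.32 × 0.246597 = 0.078911
  P(Z=IV)·f_IV = 0.07 × 0.0833646 = 0.00583552
Denominator: 0.0529049 + 0.0678662 + 0.078911 + 0.00583552 = 0.205518
P(Component IV | the observation) ≈ 0.028

0.028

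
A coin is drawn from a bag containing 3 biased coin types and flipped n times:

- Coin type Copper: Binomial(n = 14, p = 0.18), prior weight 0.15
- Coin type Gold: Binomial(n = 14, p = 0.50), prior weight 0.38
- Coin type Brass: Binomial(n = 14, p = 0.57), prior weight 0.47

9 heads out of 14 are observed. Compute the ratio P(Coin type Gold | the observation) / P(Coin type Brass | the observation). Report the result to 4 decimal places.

Since P(k|x) ∝ π_k f_k(x), the posterior odds are π_i f_i(x) / (π_j f_j(x)).
Evaluate each component's likelihood at the observed value:
  p_Copper = 0.000147226
  p_Gold = 0.122192
  p_Brass = 0.18693
Posterior odds = (π_Gold·p_Gold) / (π_Brass·p_Brass) = (0.38·0.122192) / (0.47·0.18693) = 0.0464331 / 0.0878573 ≈ 0.5285

0.5285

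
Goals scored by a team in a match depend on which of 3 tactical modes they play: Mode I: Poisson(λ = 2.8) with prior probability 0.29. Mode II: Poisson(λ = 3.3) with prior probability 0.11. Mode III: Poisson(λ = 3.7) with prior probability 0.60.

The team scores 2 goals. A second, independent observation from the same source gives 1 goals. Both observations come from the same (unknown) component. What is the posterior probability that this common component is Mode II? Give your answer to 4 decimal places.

P(component k | x) = w_k·f_k(x) / marginal(x), where marginal(x) = Σ_j w_j·f_j(x).
Since both observations come from the same component, the likelihood for component k is f_k(x₁)·f_k(x₂).
  L_I = [0.238375] × [0.170268] = 0.0405878
  L_II = [0.200829] × [0.121714] = 0.0244438
  L_III = [0.169233] × [0.091477] = 0.0154809
Multiply by the mixture weights:
  w_I·L_I = 0.29 × 0.0405878 = 0.0117704
  w_II·L_II = 0.11 × 0.0244438 = 0.00268882
  w_III·L_III = 0.60 × 0.0154809 = 0.00928854
Marginal: 0.0117704 + 0.00268882 + 0.00928854 = 0.0237478
Responsibility of Mode II: 0.00268882 / 0.0237478 ≈ 0.1132

0.1132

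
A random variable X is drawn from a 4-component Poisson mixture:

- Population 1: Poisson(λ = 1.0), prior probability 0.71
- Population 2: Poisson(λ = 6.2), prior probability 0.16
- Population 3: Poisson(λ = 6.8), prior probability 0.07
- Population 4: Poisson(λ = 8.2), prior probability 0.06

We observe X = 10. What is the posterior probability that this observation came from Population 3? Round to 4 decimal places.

The responsibility of component k is π_k f_k(x) divided by Σ_j π_j f_j(x).
Evaluate each component's likelihood at the observed value:
  p_1 = 1.01378e-07
  p_2 = 0.0469384
  p_3 = 0.0648819
  p_4 = 0.104031
Multiply by the mixture weights:
  π_1·p_1 = 0.71 × 1.01378e-07 = 7.19782e-08
  π_2·p_2 = 0.16 × 0.0469384 = 0.00751014
  π_3·p_3 = 0.07 × 0.0648819 = 0.00454173
  π_4·p_4 = 0.06 × 0.104031 = 0.00624183
Normaliser: 7.19782e-08 + 0.00751014 + 0.00454173 + 0.00624183 = 0.0182938
P(Population 3 | the observation) ≈ 0.2483

0.2483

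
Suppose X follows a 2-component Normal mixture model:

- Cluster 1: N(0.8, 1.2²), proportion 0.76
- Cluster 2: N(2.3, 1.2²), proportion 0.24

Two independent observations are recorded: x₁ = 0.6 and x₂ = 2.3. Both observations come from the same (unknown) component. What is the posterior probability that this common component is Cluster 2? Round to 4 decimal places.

0.2041

The responsibility of component k is π_k f_k(x) divided by Σ_j π_j f_j(x).
Since both observations come from the same component, the likelihood for component k is f_k(x₁)·f_k(x₂).
  p_1 = [0.327866] × [0.152208] = 0.0499038
  p_2 = [0.121878] × [0.332452] = 0.0405187
Multiply by the mixture weights:
  π_1·p_1 = 0.76 × 0.0499038 = 0.0379269
  π_2·p_2 = 0.24 × 0.0405187 = 0.00972448
Normaliser: 0.0379269 + 0.00972448 = 0.0476513
So the posterior for Cluster 2 is 0.00972448 / 0.0476513 ≈ 0.2041.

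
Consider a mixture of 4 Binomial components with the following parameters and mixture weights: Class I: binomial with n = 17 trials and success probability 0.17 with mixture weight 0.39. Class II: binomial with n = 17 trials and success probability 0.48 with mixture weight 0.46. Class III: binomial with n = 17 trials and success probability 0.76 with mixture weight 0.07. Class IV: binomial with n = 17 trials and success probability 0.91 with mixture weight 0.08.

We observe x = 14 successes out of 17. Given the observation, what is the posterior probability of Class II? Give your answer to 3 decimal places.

P(component k | x) = π_k·f_k(x) / marginal(x), where marginal(x) = Σ_j π_j·f_j(x).
Component likelihoods at x = 14 successes out of 17:
  f_I = C(17,14)·0.17^14·0.83^3 = 680·1.68378e-11·0.571787 = 6.54679e-09
  f_II = C(17,14)·0.48^14·0.52^3 = 680·3.44649e-05·0.140608 = 0.00329531
  f_III = C(17,14)·0.76^14·0.24^3 = 680·0.0214482·0.013824 = 0.20162
  f_IV = C(17,14)·0.91^14·0.09^3 = 680·0.267042·0.000729 = 0.132378
Weight by the priors:
  π_I·f_I = 0.39 × 6.54679e-09 = 2.55325e-09
  π_II·f_II = 0.46 × 0.00329531 = 0.00151584
  π_III·f_III = 0.07 × 0.20162 = 0.0141134
  π_IV·f_IV = 0.08 × 0.132378 = 0.0105902
Evidence: 2.55325e-09 + 0.00151584 + 0.0141134 + 0.0105902 = 0.0262195
Responsibility of Class II: 0.00151584 / 0.0262195 ≈ 0.058

0.058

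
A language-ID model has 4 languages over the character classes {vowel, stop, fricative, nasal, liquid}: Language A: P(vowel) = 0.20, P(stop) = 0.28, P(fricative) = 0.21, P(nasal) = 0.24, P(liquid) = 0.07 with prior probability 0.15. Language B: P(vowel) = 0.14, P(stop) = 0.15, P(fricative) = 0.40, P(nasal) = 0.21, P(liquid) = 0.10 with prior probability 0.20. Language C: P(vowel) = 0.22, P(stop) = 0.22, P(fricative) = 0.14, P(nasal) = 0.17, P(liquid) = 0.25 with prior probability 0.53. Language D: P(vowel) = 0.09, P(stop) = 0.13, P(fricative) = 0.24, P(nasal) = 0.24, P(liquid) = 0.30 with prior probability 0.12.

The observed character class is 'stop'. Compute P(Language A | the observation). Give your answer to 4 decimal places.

P(component k | x) = π_k·f_k(x) / marginal(x), where marginal(x) = Σ_j π_j·f_j(x).
Evaluate each component's likelihood at the observed value:
  L_A = P(stop | comp) = 0.28
  L_B = P(stop | comp) = 0.15
  L_C = P(stop | comp) = 0.22
  L_D = P(stop | comp) = 0.13
Unnormalised posteriors:
  π_A·L_A = 0.15 × 0.28 = 0.042
  π_B·L_B = 0.20 × 0.15 = 0.03
  π_C·L_C = 0.53 × 0.22 = 0.1166
  π_D·L_D = 0.12 × 0.13 = 0.0156
Normaliser: 0.042 + 0.03 + 0.1166 + 0.0156 = 0.2042
Responsibility of Language A: 0.042 / 0.2042 ≈ 0.2057

0.2057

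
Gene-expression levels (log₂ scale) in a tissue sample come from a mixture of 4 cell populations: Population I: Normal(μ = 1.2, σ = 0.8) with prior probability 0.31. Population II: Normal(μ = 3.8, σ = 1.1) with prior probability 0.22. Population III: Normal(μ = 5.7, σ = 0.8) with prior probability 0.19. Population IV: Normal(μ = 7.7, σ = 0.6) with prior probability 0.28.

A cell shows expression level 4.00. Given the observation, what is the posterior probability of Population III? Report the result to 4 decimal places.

By Bayes' theorem, P(k | x) = P(Z=k) f_k(x) / Σ_j P(Z=j) f_j(x).
Normal densities:
  f_I = (1/(0.8·√(2π)))·exp(−(4.00−1.2)²/(2·0.8²)) = 0.498678·exp(-6.12500) = 0.00109085
  f_II = (1/(1.1·√(2π)))·exp(−(4.00−3.8)²/(2·1.1²)) = 0.362675·exp(-0.01653) = 0.356729
  f_III = (1/(0.8·√(2π)))·exp(−(4.00−5.7)²/(2·0.8²)) = 0.498678·exp(-2.25781) = 0.0521512
  f_IV = (1/(0.6·√(2π)))·exp(−(4.00−7.7)²/(2·0.6²)) = 0.664904·exp(-19.01389) = 3.67394e-09
Prior × likelihood for each component:
  P(Z=I)·f_I = 0.31 × 0.00109085 = 0.000338165
  P(Z=II)·f_II = 0.22 × 0.356729 = 0.0784805
  P(Z=III)·f_III = 0.19 × 0.0521512 = 0.00990873
  P(Z=IV)·f_IV = 0.28 × 3.67394e-09 = 1.0287e-09
Sum: 0.000338165 + 0.0784805 + 0.00990873 + 1.0287e-09 = 0.0887274
P(Population III | x) = 0.00990873 / 0.0887274 ≈ 0.1117

0.1117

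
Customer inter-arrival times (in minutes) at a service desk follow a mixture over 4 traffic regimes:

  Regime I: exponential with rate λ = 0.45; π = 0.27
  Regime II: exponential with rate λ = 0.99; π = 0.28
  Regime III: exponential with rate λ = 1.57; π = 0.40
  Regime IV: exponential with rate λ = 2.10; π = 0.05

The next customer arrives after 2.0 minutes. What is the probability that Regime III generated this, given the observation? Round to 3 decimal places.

Apply Bayes' rule: the posterior for each component is proportional to its prior times its likelihood at x.
Component likelihoods at x = 2.0 minutes:
  L_I = 0.182956
  L_II = 0.136689
  L_III = 0.067954
  L_IV = 0.0314907
Prior × likelihood for each component:
  w_I·L_I = 0.27 × 0.182956 = 0.0493982
  w_II·L_II = 0.28 × 0.136689 = 0.0382728
  w_III·L_III = 0.40 × 0.067954 = 0.0271816
  w_IV·L_IV = 0.05 × 0.0314907 = 0.00157454
Sum: 0.0493982 + 0.0382728 + 0.0271816 + 0.00157454 = 0.116427
Responsibility of Regime III: 0.0271816 / 0.116427 ≈ 0.233

0.233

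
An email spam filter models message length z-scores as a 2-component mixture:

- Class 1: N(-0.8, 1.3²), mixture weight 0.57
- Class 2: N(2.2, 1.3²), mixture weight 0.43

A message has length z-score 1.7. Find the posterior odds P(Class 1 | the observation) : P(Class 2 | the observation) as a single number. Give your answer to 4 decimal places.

0.2246

Since P(k|x) ∝ w_k f_k(x), the posterior odds are w_i f_i(x) / (w_j f_j(x)).
Evaluate each component's likelihood at the observed value:
  p_1 = 0.0482956
  p_2 = 0.285
Odds = (0.57/0.43) × (0.0482956/0.285) = 1.32558 × 0.169458 ≈ 0.2246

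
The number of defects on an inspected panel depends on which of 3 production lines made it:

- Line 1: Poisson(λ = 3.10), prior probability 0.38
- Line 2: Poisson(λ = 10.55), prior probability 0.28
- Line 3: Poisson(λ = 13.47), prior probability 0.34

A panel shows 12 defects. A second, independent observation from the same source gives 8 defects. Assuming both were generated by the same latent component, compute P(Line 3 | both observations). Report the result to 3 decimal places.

By Bayes' theorem, P(k | x) = P(Z=k) f_k(x) / Σ_j P(Z=j) f_j(x).
Since both observations come from the same component, the likelihood for component k is f_k(x₁)·f_k(x₂).
  f_1 = [e^(−3.10)·3.10^12/12! = 7.40782e-05] × [0.00952928] = 7.05912e-07
  f_2 = [e^(−10.55)·10.55^12/12! = 0.103965] × [0.0996994] = 0.0103652
  f_3 = [e^(−13.47)·13.47^12/12! = 0.105227] × [0.0379729] = 0.00399578
Unnormalised posteriors:
  P(Z=1)·f_1 = 0.38 × 7.05912e-07 = 2.68247e-07
  P(Z=2)·f_2 = 0.28 × 0.0103652 = 0.00290226
  P(Z=3)·f_3 = 0.34 × 0.00399578 = 0.00135856
Normaliser: 2.68247e-07 + 0.00290226 + 0.00135856 = 0.00426109
P(Line 3 | data) = 0.00135856 / 0.00426109 ≈ 0.319

0.319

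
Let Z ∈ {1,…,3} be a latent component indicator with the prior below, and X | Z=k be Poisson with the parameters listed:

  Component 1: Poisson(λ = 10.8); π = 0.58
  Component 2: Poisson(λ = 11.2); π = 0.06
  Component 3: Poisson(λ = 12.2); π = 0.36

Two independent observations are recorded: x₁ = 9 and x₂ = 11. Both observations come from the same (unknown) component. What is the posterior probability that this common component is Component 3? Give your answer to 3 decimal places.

Apply Bayes' rule: the posterior for each component is proportional to its prior times its likelihood at x.
Since both observations come from the same component, the likelihood for component k is f_k(x₁)·f_k(x₂).
  p_1 = [e^(−10.8)·10.8^9/9! = 0.112375] × [0.119159] = 0.0133905
  p_2 = [e^(−11.2)·11.2^9/9! = 0.104496] × [0.119164] = 0.0124522
  p_3 = [e^(−12.2)·12.2^9/9! = 0.0830009] × [0.112308] = 0.00932164
Weight by the priors:
  w_1·p_1 = 0.58 × 0.0133905 = 0.00776647
  w_2·p_2 = 0.06 × 0.0124522 = 0.000747131
  w_3·p_3 = 0.36 × 0.00932164 = 0.00335579
Marginal: 0.00776647 + 0.000747131 + 0.00335579 = 0.0118694
P(Component 3 | x) = 0.00335579 / 0.0118694 ≈ 0.283

0.283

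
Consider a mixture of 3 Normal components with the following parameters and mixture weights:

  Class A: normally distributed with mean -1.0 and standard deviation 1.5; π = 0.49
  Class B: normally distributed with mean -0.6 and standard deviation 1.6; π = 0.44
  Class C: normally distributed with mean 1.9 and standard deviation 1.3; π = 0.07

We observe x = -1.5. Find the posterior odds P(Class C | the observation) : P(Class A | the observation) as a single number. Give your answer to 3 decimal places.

Posterior odds = (π_i f_i(x)) / (π_j f_j(x)); the normalising sum cancels.
Component likelihoods at x = -1.5:
  p_A = 0.251589
  p_B = 0.212855
  p_C = 0.0100376
0.000702629 / 0.123279 ≈ 0.006

0.006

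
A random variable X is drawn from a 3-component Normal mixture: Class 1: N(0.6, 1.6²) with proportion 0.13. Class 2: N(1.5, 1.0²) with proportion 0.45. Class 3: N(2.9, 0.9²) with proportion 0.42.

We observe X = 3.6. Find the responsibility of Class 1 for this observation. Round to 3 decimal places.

0.034

Apply Bayes' rule: the posterior for each component is proportional to its prior times its likelihood at x.
Normal densities:
  f_1 = (1/(1.6·√(2π)))·exp(−(3.6−0.6)²/(2·1.6²)) = 0.249339·exp(-1.75781) = 0.0429914
  f_2 = (1/(1.0·√(2π)))·exp(−(3.6−1.5)²/(2·1.0²)) = 0.398942·exp(-2.20500) = 0.0439836
  f_3 = (1/(0.9·√(2π)))·exp(−(3.6−2.9)²/(2·0.9²)) = 0.443269·exp(-0.30247) = 0.327572
Multiply by the mixture weights:
  P(Z=1)·f_1 = 0.13 × 0.0429914 = 0.00558888
  P(Z=2)·f_2 = 0.45 × 0.0439836 = 0.0197926
  P(Z=3)·f_3 = 0.42 × 0.327572 = 0.13758
Normaliser: 0.00558888 + 0.0197926 + 0.13758 = 0.162962
P(Class 1 | 3.6) = 0.00558888 / 0.162962 ≈ 0.034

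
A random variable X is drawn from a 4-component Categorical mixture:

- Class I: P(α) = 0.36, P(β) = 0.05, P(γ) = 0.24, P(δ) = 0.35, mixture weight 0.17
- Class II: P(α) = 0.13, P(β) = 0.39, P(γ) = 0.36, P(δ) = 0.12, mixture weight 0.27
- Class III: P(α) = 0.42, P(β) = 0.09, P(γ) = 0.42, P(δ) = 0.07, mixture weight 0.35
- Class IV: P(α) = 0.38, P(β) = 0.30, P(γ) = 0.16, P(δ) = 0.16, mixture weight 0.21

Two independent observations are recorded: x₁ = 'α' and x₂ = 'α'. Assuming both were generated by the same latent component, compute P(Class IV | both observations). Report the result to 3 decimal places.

P(component k | x) = π_k·f_k(x) / marginal(x), where marginal(x) = Σ_j π_j·f_j(x).
Since both observations come from the same component, the likelihood for component k is f_k(x₁)·f_k(x₂).
  f_I = [P(α | comp) = 0.36] × [0.36] = 0.1296
  f_II = [P(α | comp) = 0.13] × [0.13] = 0.0169
  f_III = [P(α | comp) = 0.42] × [0.42] = 0.1764
  f_IV = [P(α | comp) = 0.38] × [0.38] = 0.1444
Unnormalised posteriors:
  π_I·f_I = 0.17 × 0.1296 = 0.022032
  π_II·f_II = 0.27 × 0.0169 = 0.004563
  π_III·f_III = 0.35 × 0.1764 = 0.06174
  π_IV·f_IV = 0.21 × 0.1444 = 0.030324
Denominator: 0.022032 + 0.004563 + 0.06174 + 0.030324 = 0.118659
P(Class IV | data) = 0.030324 / 0.118659 ≈ 0.256

0.256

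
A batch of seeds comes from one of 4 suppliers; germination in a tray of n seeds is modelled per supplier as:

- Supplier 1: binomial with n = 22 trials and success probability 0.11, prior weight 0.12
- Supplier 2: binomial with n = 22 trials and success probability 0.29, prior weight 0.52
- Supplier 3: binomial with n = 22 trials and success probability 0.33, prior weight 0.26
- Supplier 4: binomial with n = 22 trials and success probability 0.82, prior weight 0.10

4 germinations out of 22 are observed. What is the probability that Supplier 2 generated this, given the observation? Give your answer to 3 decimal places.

0.635

The responsibility of component k is P(Z=k) f_k(x) divided by Σ_j P(Z=j) f_j(x).
Evaluate each component's likelihood at the observed value:
  L_1 = C(22,4)·0.11^4·0.89^18 = 7315·0.00014641·0.12275 = 0.131464
  L_2 = C(22,4)·0.29^4·0.71^18 = 7315·0.00707281·0.00210209 = 0.108757
  L_3 = C(22,4)·0.33^4·0.67^18 = 7315·0.0118592·0.000740196 = 0.0642121
  L_4 = C(22,4)·0.82^4·0.18^18 = 7315·0.452122·3.93464e-14 = 1.30129e-10
Prior × likelihood for each component:
  P(Z=1)·L_1 = 0.12 × 0.131464 = 0.0157756
  P(Z=2)·L_2 = 0.52 × 0.108757 = 0.0565536
  P(Z=3)·L_3 = 0.26 × 0.0642121 = 0.0166951
  P(Z=4)·L_4 = 0.10 × 1.30129e-10 = 1.30129e-11
Marginal: 0.0157756 + 0.0565536 + 0.0166951 + 1.30129e-11 = 0.0890243
Responsibility of Supplier 2: 0.0565536 / 0.0890243 ≈ 0.635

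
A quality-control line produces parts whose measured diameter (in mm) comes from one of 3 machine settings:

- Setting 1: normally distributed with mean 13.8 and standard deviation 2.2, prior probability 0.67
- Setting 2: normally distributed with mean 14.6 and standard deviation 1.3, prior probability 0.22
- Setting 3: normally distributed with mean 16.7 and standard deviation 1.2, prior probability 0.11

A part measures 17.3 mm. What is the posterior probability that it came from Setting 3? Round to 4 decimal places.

Apply Bayes' rule: the posterior for each component is proportional to its prior times its likelihood at x.
Normal densities:
  f_1 = 0.0511552
  f_2 = 0.0355041
  f_3 = 0.293388
Weight by the priors:
  P(Z=1)·f_1 = 0.67 × 0.0511552 = 0.034274
  P(Z=2)·f_2 = 0.22 × 0.0355041 = 0.0078109
  P(Z=3)·f_3 = 0.11 × 0.293388 = 0.0322727
Marginal: 0.034274 + 0.0078109 + 0.0322727 = 0.0743575
So the posterior for Setting 3 is 0.0322727 / 0.0743575 ≈ 0.4340.

0.4340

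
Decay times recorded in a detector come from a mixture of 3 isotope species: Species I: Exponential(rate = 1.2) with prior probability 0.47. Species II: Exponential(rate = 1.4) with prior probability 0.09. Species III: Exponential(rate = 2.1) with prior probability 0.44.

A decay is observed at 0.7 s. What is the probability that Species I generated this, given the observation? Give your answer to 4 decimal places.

P(component k | x) = π_k·f_k(x) / marginal(x), where marginal(x) = Σ_j π_j·f_j(x).
Component likelihoods at x = 0.7 s:
  f_I = 1.2·e^(−1.2·0.7) = 1.2·e^(−0.8400) = 0.518053
  f_II = 1.4·e^(−1.4·0.7) = 1.4·e^(−0.9800) = 0.525436
  f_III = 2.1·e^(−2.1·0.7) = 2.1·e^(−1.4700) = 0.482844
Weight by the priors:
  π_I·f_I = 0.47 × 0.518053 = 0.243485
  π_II·f_II = 0.09 × 0.525436 = 0.0472892
  π_III·f_III = 0.44 × 0.482844 = 0.212451
Sum: 0.243485 + 0.0472892 + 0.212451 = 0.503225
So the posterior for Species I is 0.243485 / 0.503225 ≈ 0.4838.

0.4838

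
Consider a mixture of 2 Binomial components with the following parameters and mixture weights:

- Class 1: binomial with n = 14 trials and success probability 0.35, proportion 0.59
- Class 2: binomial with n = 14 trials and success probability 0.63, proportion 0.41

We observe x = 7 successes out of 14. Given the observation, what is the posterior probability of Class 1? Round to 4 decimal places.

0.5483

The responsibility of component k is P(Z=k) f_k(x) divided by Σ_j P(Z=j) f_j(x).
Component likelihoods at x = 7 successes out of 14:
  L_1 = 0.108247
  L_2 = 0.128334
Weight by the priors:
  P(Z=1)·L_1 = 0.59 × 0.108247 = 0.0638659
  P(Z=2)·L_2 = 0.41 × 0.128334 = 0.0526171
Evidence: 0.0638659 + 0.0526171 = 0.116483
P(Class 1 | 7 successes out of 14) ≈ 0.5483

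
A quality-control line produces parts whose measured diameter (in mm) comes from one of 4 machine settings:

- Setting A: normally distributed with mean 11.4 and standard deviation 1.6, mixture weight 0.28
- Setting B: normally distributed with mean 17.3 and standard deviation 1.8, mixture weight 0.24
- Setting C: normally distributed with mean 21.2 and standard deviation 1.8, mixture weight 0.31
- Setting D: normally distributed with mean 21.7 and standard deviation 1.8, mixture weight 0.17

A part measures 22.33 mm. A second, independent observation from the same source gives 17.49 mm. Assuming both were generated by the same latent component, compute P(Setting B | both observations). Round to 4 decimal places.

By Bayes' theorem, P(k | x) = π_k f_k(x) / Σ_j π_j f_j(x).
Since both observations come from the same component, the likelihood for component k is f_k(x₁)·f_k(x₂).
  L_A = [1.83401e-11] × [0.000178181] = 3.26786e-15
  L_B = [0.00446634] × [0.220403] = 0.000984397
  L_C = [0.181995] × [0.0264946] = 0.00482188
  L_D = [0.208467] × [0.0143799] = 0.00299773
Weight by the priors:
  π_A·L_A = 0.28 × 3.26786e-15 = 9.15e-16
  π_B·L_B = 0.24 × 0.000984397 = 0.000236255
  π_C·L_C = 0.31 × 0.00482188 = 0.00149478
  π_D·L_D = 0.17 × 0.00299773 = 0.000509614
Sum: 9.15e-16 + 0.000236255 + 0.00149478 + 0.000509614 = 0.00224065
So the posterior for Setting B is 0.000236255 / 0.00224065 ≈ 0.1054.

0.1054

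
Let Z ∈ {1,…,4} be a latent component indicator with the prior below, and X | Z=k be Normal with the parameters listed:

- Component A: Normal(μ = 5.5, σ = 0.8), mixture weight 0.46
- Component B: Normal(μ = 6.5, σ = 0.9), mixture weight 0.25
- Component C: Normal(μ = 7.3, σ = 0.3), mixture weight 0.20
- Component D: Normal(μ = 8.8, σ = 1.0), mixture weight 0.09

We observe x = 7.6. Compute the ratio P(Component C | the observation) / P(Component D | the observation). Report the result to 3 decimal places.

Since P(k|x) ∝ π_k f_k(x), the posterior odds are π_i f_i(x) / (π_j f_j(x)).
Component likelihoods at x = 7.6:
  f_A = 0.0159052
  f_B = 0.210033
  f_C = 0.806569
  f_D = 0.194186
0.161314 / 0.0174767 ≈ 9.230

9.230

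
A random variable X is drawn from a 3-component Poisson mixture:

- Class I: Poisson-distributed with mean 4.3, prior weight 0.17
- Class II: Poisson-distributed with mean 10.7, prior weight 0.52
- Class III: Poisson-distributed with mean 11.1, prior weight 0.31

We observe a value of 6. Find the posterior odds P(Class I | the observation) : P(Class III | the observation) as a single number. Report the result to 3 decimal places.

Since P(k|x) ∝ w_k f_k(x), the posterior odds are w_i f_i(x) / (w_j f_j(x)).
Poisson probabilities:
  L_I = e^(−4.3)·4.3^6/6! = 0.119127
  L_II = e^(−10.7)·10.7^6/6! = 0.0469915
  L_III = e^(−11.1)·11.1^6/6! = 0.0392588
Odds = (0.17/0.31) × (0.119127/0.0392588) = 0.548387 × 3.03442 ≈ 1.664

1.664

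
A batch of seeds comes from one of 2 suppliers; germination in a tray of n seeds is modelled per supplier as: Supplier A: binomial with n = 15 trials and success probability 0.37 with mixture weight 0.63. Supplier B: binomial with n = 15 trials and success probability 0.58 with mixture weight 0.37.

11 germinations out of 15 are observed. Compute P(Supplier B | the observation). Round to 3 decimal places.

The responsibility of component k is π_k f_k(x) divided by Σ_j π_j f_j(x).
Component likelihoods at x = 11 germinations out of 15:
  p_A = C(15,11)·0.37^11·0.63^4 = 1365·1.77918e-05·0.15753 = 0.00382573
  p_B = C(15,11)·0.58^11·0.42^4 = 1365·0.00249866·0.031117 = 0.10613
Weight by the priors:
  π_A·p_A = 0.63 × 0.00382573 = 0.00241021
  π_B·p_B = 0.37 × 0.10613 = 0.0392681
Evidence: 0.00241021 + 0.0392681 = 0.0416783
P(Supplier B | data) ≈ 0.942

0.942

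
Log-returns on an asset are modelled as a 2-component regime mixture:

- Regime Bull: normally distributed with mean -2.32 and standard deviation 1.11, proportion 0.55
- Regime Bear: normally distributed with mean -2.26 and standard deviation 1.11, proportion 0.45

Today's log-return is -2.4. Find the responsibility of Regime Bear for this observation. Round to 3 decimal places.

0.449

By Bayes' theorem, P(k | x) = P(Z=k) f_k(x) / Σ_j P(Z=j) f_j(x).
Evaluate each component's likelihood at the observed value:
  p_Bull = 0.358475
  p_Bear = 0.35656
Weight by the priors:
  P(Z=Bull)·p_Bull = 0.55 × 0.358475 = 0.197161
  P(Z=Bear)·p_Bear = 0.45 × 0.35656 = 0.160452
Normaliser: 0.197161 + 0.160452 = 0.357613
So the posterior for Regime Bear is 0.160452 / 0.357613 ≈ 0.449.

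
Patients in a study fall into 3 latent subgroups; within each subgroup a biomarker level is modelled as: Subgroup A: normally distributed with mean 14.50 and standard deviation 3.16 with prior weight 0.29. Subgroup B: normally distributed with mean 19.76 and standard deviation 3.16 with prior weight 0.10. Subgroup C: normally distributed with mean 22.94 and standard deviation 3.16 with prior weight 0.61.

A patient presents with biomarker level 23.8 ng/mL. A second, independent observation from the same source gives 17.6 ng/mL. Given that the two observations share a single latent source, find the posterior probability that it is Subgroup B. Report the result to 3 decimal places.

The responsibility of component k is w_k f_k(x) divided by Σ_j w_j f_j(x).
Since both observations come from the same component, the likelihood for component k is f_k(x₁)·f_k(x₂).
  f_A = [0.00166115] × [0.0780268] = 0.000129614
  f_B = [0.0557562] × [0.0999458] = 0.0055726
  f_C = [0.121658] × [0.0302776] = 0.00368351
Prior × likelihood for each component:
  w_A·f_A = 0.29 × 0.000129614 = 3.7588e-05
  w_B·f_B = 0.10 × 0.0055726 = 0.00055726
  w_C·f_C = 0.61 × 0.00368351 = 0.00224694
Marginal: 3.7588e-05 + 0.00055726 + 0.00224694 = 0.00284179
P(Subgroup B | x) ≈ 0.196

0.196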